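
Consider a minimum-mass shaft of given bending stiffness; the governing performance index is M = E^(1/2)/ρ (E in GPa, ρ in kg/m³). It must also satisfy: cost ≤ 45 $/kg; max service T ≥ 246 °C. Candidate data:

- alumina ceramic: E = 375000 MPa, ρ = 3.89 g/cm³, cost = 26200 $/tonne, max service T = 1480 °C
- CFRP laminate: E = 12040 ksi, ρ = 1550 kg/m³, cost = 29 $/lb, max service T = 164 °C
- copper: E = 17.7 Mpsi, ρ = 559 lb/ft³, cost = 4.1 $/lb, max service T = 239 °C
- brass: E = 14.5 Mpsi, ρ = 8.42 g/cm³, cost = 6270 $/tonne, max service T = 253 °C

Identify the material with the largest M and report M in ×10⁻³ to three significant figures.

Screen on constraints: cost ≤ 45 $/kg; max service T ≥ 246 °C. Survivors: alumina ceramic, brass.
Normalizing units and computing the index:
  alumina ceramic: E = 375.0 GPa, ρ = 3890 kg/m³
  brass: E = 99.97 GPa, ρ = 8420 kg/m³
  alumina ceramic: M = 4.98×10⁻³
  brass: M = 1.19×10⁻³
Alumina ceramic has the largest M.

alumina ceramic, M = 4.98×10⁻³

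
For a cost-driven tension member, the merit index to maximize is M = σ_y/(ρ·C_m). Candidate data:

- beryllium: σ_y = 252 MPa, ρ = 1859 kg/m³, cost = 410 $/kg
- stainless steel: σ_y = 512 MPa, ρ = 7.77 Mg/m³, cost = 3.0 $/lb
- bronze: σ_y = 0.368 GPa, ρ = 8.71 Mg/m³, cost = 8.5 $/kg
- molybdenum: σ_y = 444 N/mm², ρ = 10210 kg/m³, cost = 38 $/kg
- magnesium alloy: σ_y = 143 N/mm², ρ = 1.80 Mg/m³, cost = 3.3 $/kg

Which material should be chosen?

After converting to SI:
  beryllium: σ_y = 252.0 MPa, ρ = 1859 kg/m³, cost = 410.0 $/kg
  stainless steel: σ_y = 512.0 MPa, ρ = 7770 kg/m³, cost = 6.614 $/kg
  bronze: σ_y = 368.0 MPa, ρ = 8710 kg/m³, cost = 8.500 $/kg
  molybdenum: σ_y = 444.0 MPa, ρ = 10210 kg/m³, cost = 38.00 $/kg
  magnesium alloy: σ_y = 143.0 MPa, ρ = 1800 kg/m³, cost = 3.300 $/kg
  magnesium alloy: M = 24.1 kN·m per $
  stainless steel: M = 9.96 kN·m per $
  bronze: M = 4.97 kN·m per $
  molybdenum: M = 1.14 kN·m per $
  beryllium: M = 0.331 kN·m per $
Magnesium alloy has the largest M.

magnesium alloy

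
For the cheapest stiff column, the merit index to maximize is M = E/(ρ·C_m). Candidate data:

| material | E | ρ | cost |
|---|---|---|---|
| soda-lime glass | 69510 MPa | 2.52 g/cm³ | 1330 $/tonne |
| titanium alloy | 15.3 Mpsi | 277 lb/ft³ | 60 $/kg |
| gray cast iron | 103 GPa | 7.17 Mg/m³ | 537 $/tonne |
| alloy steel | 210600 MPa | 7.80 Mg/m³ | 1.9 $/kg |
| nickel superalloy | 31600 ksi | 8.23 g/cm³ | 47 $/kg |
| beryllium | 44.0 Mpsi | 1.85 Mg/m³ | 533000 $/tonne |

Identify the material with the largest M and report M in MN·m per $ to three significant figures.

gray cast iron, M = 26.8 MN·m per $

In SI units:
  soda-lime glass: E = 69.51 GPa, ρ = 2520 kg/m³, cost = 1.330 $/kg
  titanium alloy: E = 105.5 GPa, ρ = 4437 kg/m³, cost = 60.00 $/kg
  gray cast iron: E = 103.0 GPa, ρ = 7170 kg/m³, cost = 0.5370 $/kg
  alloy steel: E = 210.6 GPa, ρ = 7800 kg/m³, cost = 1.900 $/kg
  nickel superalloy: E = 217.9 GPa, ρ = 8230 kg/m³, cost = 47.00 $/kg
  beryllium: E = 303.4 GPa, ρ = 1850 kg/m³, cost = 533.0 $/kg
  gray cast iron: M = 26.8 MN·m per $
  soda-lime glass: M = 20.7 MN·m per $
  alloy steel: M = 14.2 MN·m per $
  nickel superalloy: M = 0.563 MN·m per $
  titanium alloy: M = 0.396 MN·m per $
  beryllium: M = 0.308 MN·m per $
Highest index: gray cast iron.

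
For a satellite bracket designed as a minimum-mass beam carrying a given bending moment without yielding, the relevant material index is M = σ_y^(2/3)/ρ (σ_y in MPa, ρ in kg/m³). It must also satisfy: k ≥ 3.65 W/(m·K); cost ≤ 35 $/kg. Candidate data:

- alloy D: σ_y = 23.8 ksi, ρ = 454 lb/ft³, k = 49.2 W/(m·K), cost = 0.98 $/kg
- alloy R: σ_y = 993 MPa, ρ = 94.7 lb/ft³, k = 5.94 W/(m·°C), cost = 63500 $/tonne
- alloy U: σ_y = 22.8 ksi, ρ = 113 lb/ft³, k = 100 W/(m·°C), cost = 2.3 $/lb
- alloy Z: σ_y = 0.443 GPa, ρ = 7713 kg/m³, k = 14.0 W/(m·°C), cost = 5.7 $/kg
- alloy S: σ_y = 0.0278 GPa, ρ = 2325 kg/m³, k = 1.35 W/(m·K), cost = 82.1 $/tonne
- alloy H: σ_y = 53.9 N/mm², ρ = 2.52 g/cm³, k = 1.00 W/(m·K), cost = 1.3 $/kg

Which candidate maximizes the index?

Screen on constraints: k ≥ 3.65 W/(m·K); cost ≤ 35 $/kg. Survivors: alloy D, alloy U, alloy Z.
Normalizing units and computing the index:
  alloy D: σ_y = 164.1 MPa, ρ = 7272 kg/m³
  alloy U: σ_y = 157.2 MPa, ρ = 1810 kg/m³
  alloy Z: σ_y = 443.0 MPa, ρ = 7713 kg/m³
  alloy U: M = 16.1×10⁻³
  alloy Z: M = 7.53×10⁻³
  alloy D: M = 4.12×10⁻³
Highest index: alloy U.

alloy U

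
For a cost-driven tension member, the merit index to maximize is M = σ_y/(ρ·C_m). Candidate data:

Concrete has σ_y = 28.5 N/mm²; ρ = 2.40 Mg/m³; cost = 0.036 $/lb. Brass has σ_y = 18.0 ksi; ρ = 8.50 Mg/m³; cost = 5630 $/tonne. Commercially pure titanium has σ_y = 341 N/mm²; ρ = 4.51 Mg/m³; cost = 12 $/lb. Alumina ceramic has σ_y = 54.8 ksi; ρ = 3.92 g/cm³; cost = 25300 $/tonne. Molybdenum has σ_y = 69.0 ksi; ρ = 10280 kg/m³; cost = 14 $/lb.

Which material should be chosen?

concrete

After converting to SI:
  concrete: σ_y = 28.50 MPa, ρ = 2400 kg/m³, cost = 0.07937 $/kg
  brass: σ_y = 124.1 MPa, ρ = 8500 kg/m³, cost = 5.630 $/kg
  commercially pure titanium: σ_y = 341.0 MPa, ρ = 4510 kg/m³, cost = 26.46 $/kg
  alumina ceramic: σ_y = 377.8 MPa, ρ = 3920 kg/m³, cost = 25.30 $/kg
  molybdenum: σ_y = 475.7 MPa, ρ = 10280 kg/m³, cost = 30.86 $/kg
  concrete: M = 150 kN·m per $
  alumina ceramic: M = 3.81 kN·m per $
  commercially pure titanium: M = 2.86 kN·m per $
  brass: M = 2.59 kN·m per $
  molybdenum: M = 1.50 kN·m per $
Highest index: concrete.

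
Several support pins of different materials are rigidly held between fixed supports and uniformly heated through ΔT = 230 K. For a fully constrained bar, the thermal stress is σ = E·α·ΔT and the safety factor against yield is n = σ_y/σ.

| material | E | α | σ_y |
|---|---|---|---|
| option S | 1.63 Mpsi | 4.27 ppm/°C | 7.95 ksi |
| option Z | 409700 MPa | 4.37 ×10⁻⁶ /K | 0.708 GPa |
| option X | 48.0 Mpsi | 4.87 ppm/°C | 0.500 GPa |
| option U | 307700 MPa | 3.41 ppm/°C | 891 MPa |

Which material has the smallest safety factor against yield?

With everything in SI (GPa, ×10⁻⁶/K, MPa):
  option S: E = 11.24, α = 4.27, σ_y = 54.81 → σ = 11.0 MPa, n = 4.97
  option Z: E = 409.7, α = 4.37, σ_y = 708.0 → σ = 412 MPa, n = 1.72
  option X: E = 330.9, α = 4.87, σ_y = 500.0 → σ = 371 MPa, n = 1.35
  option U: E = 307.7, α = 3.41, σ_y = 891.0 → σ = 241 MPa, n = 3.69
The minimum is option X at n = 1.35.

option X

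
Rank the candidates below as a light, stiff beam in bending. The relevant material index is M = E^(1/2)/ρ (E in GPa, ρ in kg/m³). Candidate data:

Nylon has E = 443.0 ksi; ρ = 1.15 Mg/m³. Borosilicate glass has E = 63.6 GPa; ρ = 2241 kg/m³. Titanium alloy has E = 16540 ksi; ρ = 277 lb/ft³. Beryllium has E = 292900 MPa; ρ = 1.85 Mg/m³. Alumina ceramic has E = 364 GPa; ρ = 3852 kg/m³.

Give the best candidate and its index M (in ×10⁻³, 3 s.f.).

Convert each candidate to consistent units, then evaluate M:
  nylon: E = 3.054 GPa, ρ = 1150 kg/m³
  borosilicate glass: E = 63.60 GPa, ρ = 2241 kg/m³
  titanium alloy: E = 114.0 GPa, ρ = 4437 kg/m³
  beryllium: E = 292.9 GPa, ρ = 1850 kg/m³
  alumina ceramic: E = 364.0 GPa, ρ = 3852 kg/m³
  beryllium: M = 9.25×10⁻³
  alumina ceramic: M = 4.95×10⁻³
  borosilicate glass: M = 3.56×10⁻³
  titanium alloy: M = 2.41×10⁻³
  nylon: M = 1.52×10⁻³
The maximum is for beryllium.

beryllium, M = 9.25×10⁻³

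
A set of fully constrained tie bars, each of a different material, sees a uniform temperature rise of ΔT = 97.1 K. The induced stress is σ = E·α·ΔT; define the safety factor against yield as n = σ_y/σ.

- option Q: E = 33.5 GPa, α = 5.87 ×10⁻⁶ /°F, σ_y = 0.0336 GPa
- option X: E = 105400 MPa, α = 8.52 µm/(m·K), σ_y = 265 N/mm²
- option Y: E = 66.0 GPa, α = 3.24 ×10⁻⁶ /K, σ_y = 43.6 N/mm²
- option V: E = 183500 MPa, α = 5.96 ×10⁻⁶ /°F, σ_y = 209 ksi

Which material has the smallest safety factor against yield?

option Q

Converting E to GPa, α to ×10⁻⁶/K, σ_y to MPa, then σ and n for each:
  option Q: E = 33.50, α = 10.6, σ_y = 33.60 → σ = 34.4 MPa, n = 0.978
  option X: E = 105.4, α = 8.52, σ_y = 265.0 → σ = 87.2 MPa, n = 3.04
  option Y: E = 66.00, α = 3.24, σ_y = 43.60 → σ = 20.8 MPa, n = 2.10
  option V: E = 183.5, α = 10.7, σ_y = 1441 → σ = 191 MPa, n = 7.54
Smallest n: option Q with n = 0.978.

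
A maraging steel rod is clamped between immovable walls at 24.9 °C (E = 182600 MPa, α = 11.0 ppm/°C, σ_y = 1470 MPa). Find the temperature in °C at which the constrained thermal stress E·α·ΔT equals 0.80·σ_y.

E = 182600 MPa = 182.6 GPa.
E·α·ΔT = 1176 MPa ⇒ ΔT = 1176 / (182.6×10³ × 11.0×10⁻⁶) = 585.5 K.
T = 24.9 + 585.5 = 610.4 °C.

610 °C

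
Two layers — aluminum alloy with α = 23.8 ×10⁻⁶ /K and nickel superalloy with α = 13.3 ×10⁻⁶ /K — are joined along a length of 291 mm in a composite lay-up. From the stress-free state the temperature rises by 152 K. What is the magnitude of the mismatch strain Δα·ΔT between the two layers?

1.60×10⁻³

Δα = |23.8 − 13.3|×10⁻⁶/K = 10.5×10⁻⁶/K.
Mismatch strain = Δα·ΔT = 10.5×10⁻⁶ × 152.0 = 1.60×10⁻³.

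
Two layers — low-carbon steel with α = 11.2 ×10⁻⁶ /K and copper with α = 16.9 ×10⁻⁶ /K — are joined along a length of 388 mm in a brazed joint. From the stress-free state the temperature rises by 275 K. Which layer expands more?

α(low-carbon steel) = 11.2×10⁻⁶/K vs α(copper) = 16.9×10⁻⁶/K.
Higher α expands more for the same ΔT: copper.

copper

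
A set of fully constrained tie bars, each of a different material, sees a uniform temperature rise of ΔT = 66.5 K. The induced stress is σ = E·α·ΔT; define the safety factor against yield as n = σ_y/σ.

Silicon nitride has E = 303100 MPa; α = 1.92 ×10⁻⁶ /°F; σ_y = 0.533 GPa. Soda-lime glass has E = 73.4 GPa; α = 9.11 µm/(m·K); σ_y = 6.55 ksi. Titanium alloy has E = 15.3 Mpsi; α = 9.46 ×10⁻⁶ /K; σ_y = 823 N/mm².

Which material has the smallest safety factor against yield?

In consistent units (E in GPa, α in ×10⁻⁶/K, σ_y in MPa):
  silicon nitride: E = 303.1, α = 3.46, σ_y = 533.0 → σ = 69.7 MPa, n = 7.65
  soda-lime glass: E = 73.40, α = 9.11, σ_y = 45.16 → σ = 44.5 MPa, n = 1.02
  titanium alloy: E = 105.5, α = 9.46, σ_y = 823.0 → σ = 66.4 MPa, n = 12.4
Smallest n: soda-lime glass with n = 1.02.

soda-lime glass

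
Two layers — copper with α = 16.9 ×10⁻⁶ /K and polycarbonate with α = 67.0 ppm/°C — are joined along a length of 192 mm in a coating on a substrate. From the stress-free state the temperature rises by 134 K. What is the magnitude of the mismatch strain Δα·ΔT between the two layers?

Δα = |16.9 − 67.0|×10⁻⁶/K = 50.1×10⁻⁶/K.
Mismatch strain = Δα·ΔT = 50.1×10⁻⁶ × 134.0 = 6.71×10⁻³.

6.71×10⁻³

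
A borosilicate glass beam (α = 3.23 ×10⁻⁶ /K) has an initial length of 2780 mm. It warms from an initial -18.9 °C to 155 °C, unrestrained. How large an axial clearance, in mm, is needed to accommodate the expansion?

ΔT = 155 − (-18.9) = 173.9 K.
ΔL = α·L₀·ΔT = 3.23×10⁻⁶ × 2780 mm × 173.9 K = 1.56 mm.

1.56 mm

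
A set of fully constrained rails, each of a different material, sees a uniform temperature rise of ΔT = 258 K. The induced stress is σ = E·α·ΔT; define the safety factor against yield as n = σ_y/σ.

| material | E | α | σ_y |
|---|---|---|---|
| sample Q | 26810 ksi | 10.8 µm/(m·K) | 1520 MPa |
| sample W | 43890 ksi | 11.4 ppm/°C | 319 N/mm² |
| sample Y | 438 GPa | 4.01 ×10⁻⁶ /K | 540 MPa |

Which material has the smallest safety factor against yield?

Converting E to GPa, α to ×10⁻⁶/K, σ_y to MPa, then σ and n for each:
  sample Q: E = 184.8, α = 10.8, σ_y = 1520 → σ = 515 MPa, n = 2.95
  sample W: E = 302.6, α = 11.4, σ_y = 319.0 → σ = 890 MPa, n = 0.358
  sample Y: E = 438.0, α = 4.01, σ_y = 540.0 → σ = 453 MPa, n = 1.19
Sample W has the lowest safety factor, n = 0.358.

sample W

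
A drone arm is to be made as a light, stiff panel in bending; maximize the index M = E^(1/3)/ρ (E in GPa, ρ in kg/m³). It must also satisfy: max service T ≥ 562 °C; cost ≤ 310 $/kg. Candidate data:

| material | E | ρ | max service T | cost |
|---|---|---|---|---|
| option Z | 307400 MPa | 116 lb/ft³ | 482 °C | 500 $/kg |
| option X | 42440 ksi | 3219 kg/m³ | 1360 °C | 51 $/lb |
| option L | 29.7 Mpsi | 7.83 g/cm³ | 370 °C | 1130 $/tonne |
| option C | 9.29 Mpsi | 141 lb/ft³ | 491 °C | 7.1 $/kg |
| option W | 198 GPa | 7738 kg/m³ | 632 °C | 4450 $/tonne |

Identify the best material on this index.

Screen on constraints: max service T ≥ 562 °C; cost ≤ 310 $/kg. Survivors: option X, option W.
Putting every candidate on a common basis:
  option X: E = 292.6 GPa, ρ = 3219 kg/m³
  option W: E = 198.0 GPa, ρ = 7738 kg/m³
  option X: M = 2.06×10⁻³
  option W: M = 0.753×10⁻³
Highest index: option X.

option X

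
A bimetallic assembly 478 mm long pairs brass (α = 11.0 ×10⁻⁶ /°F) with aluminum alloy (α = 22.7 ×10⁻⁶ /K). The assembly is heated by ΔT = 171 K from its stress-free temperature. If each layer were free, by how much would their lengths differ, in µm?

brass: α = 11.0×10⁻⁶/°F × 9/5 = 19.8×10⁻⁶/K.
Δα = |19.8 − 22.7|×10⁻⁶/K = 2.90×10⁻⁶/K.
ΔL_mismatch = Δα·L·ΔT = 2.90×10⁻⁶ × 478.0 mm × 171.0 K = 237 µm.

237 µm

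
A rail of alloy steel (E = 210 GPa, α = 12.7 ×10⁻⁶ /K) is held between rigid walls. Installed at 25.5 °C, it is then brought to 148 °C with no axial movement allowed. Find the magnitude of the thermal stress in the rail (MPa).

327 MPa

ΔT = 122.5 K. Constrained thermal stress σ = E·α·ΔT = 210.0×10³ MPa × 12.7×10⁻⁶ × 122.5 = 327 MPa (compressive).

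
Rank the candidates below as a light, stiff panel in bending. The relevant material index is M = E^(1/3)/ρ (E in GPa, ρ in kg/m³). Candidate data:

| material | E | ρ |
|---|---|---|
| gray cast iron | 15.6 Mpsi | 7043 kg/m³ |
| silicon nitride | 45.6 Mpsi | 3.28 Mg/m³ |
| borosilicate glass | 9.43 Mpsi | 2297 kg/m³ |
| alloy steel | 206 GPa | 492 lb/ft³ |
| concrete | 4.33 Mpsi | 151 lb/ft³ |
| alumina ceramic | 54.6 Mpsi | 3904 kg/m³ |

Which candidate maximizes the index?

In SI units:
  gray cast iron: E = 107.6 GPa, ρ = 7043 kg/m³
  silicon nitride: E = 314.4 GPa, ρ = 3280 kg/m³
  borosilicate glass: E = 65.02 GPa, ρ = 2297 kg/m³
  alloy steel: E = 206.0 GPa, ρ = 7881 kg/m³
  concrete: E = 29.85 GPa, ρ = 2419 kg/m³
  alumina ceramic: E = 376.5 GPa, ρ = 3904 kg/m³
  silicon nitride: M = 2.07×10⁻³
  alumina ceramic: M = 1.85×10⁻³
  borosilicate glass: M = 1.75×10⁻³
  concrete: M = 1.28×10⁻³
  alloy steel: M = 0.749×10⁻³
  gray cast iron: M = 0.675×10⁻³
The maximum is for silicon nitride.

silicon nitride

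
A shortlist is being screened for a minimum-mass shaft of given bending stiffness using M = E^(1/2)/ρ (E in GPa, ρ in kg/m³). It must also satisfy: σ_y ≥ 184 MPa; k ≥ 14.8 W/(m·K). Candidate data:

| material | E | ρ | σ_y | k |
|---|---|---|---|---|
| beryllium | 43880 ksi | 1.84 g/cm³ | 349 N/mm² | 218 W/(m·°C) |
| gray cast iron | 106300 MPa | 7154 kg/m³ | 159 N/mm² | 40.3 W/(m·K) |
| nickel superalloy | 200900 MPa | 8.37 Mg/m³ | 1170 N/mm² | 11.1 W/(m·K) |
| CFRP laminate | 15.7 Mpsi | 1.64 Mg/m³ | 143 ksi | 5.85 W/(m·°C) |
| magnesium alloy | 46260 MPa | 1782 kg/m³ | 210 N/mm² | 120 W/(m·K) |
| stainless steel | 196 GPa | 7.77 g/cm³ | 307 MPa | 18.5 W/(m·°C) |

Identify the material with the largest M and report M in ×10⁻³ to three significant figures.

Screen on constraints: σ_y ≥ 184 MPa; k ≥ 14.8 W/(m·K). Survivors: beryllium, magnesium alloy, stainless steel.
Putting every candidate on a common basis:
  beryllium: E = 302.5 GPa, ρ = 1840 kg/m³
  magnesium alloy: E = 46.26 GPa, ρ = 1782 kg/m³
  stainless steel: E = 196.0 GPa, ρ = 7770 kg/m³
  beryllium: M = 9.45×10⁻³
  magnesium alloy: M = 3.82×10⁻³
  stainless steel: M = 1.80×10⁻³
Beryllium has the largest M.

beryllium, M = 9.45×10⁻³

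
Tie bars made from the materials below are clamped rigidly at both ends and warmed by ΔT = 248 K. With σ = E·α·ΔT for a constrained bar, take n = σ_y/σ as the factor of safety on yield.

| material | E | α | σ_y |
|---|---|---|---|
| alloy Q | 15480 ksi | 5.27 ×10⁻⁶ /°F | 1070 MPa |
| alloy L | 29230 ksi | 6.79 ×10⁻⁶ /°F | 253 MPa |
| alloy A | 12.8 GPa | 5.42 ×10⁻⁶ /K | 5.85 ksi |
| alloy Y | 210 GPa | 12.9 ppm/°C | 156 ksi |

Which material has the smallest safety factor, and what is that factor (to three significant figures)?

In consistent units (E in GPa, α in ×10⁻⁶/K, σ_y in MPa):
  alloy Q: E = 106.7, α = 9.49, σ_y = 1070 → σ = 251 MPa, n = 4.26
  alloy L: E = 201.5, α = 12.2, σ_y = 253.0 → σ = 611 MPa, n = 0.414
  alloy A: E = 12.80, α = 5.42, σ_y = 40.33 → σ = 17.2 MPa, n = 2.34
  alloy Y: E = 210.0, α = 12.9, σ_y = 1076 → σ = 672 MPa, n = 1.60
The minimum is alloy L at n = 0.414.

alloy L, n = 0.414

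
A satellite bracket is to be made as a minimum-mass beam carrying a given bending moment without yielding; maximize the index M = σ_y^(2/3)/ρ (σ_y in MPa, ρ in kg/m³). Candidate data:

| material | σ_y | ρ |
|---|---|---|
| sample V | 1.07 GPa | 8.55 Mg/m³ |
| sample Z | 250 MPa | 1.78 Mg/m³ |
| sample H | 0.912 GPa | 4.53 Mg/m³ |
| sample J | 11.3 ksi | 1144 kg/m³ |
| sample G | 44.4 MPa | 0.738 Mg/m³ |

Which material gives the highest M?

After converting to SI:
  sample V: σ_y = 1070 MPa, ρ = 8550 kg/m³
  sample Z: σ_y = 250.0 MPa, ρ = 1780 kg/m³
  sample H: σ_y = 912.0 MPa, ρ = 4530 kg/m³
  sample J: σ_y = 77.91 MPa, ρ = 1144 kg/m³
  sample G: σ_y = 44.40 MPa, ρ = 738.0 kg/m³
  sample Z: M = 22.3×10⁻³
  sample H: M = 20.8×10⁻³
  sample G: M = 17.0×10⁻³
  sample J: M = 15.9×10⁻³
  sample V: M = 12.2×10⁻³
The maximum is for sample Z.

sample Z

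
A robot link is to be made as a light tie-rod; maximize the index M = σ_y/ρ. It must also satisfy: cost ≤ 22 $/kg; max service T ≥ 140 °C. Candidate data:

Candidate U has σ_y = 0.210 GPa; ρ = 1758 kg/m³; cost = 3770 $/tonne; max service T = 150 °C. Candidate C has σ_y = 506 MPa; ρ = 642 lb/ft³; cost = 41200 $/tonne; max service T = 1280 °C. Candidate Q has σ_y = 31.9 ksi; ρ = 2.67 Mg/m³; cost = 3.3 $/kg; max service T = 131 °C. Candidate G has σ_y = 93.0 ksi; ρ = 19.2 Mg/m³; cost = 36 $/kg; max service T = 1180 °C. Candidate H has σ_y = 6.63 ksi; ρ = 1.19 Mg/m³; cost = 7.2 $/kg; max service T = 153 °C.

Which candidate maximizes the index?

Screen on constraints: cost ≤ 22 $/kg; max service T ≥ 140 °C. Survivors: candidate U, candidate H.
In SI units:
  candidate U: σ_y = 210.0 MPa, ρ = 1758 kg/m³
  candidate H: σ_y = 45.71 MPa, ρ = 1190 kg/m³
  candidate U: M = 119 kN·m/kg
  candidate H: M = 38.4 kN·m/kg
The maximum is for candidate U.

candidate U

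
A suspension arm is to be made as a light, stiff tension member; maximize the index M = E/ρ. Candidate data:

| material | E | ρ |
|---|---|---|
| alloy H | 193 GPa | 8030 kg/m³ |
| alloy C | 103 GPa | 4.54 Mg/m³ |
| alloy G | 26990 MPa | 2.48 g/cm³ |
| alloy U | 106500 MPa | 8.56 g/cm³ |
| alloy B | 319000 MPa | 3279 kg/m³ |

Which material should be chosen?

alloy B

Putting every candidate on a common basis:
  alloy H: E = 193.0 GPa, ρ = 8030 kg/m³
  alloy C: E = 103.0 GPa, ρ = 4540 kg/m³
  alloy G: E = 26.99 GPa, ρ = 2480 kg/m³
  alloy U: E = 106.5 GPa, ρ = 8560 kg/m³
  alloy B: E = 319.0 GPa, ρ = 3279 kg/m³
  alloy B: M = 97.3 MN·m/kg
  alloy H: M = 24.0 MN·m/kg
  alloy C: M = 22.7 MN·m/kg
  alloy U: M = 12.4 MN·m/kg
  alloy G: M = 10.9 MN·m/kg
Alloy B has the largest M.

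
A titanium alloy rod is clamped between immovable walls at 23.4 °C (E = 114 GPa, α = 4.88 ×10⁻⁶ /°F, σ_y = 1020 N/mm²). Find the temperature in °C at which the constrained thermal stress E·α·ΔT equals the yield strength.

α = 4.88×10⁻⁶/°F × 9/5 = 8.78×10⁻⁶/K.
σ_y = 1020 N/mm² = 1020 MPa.
E·α·ΔT = 1020 MPa ⇒ ΔT = 1020 / (114.0×10³ × 8.78×10⁻⁶) = 1019 K.
T = 23.4 + 1019 = 1042 °C.

1040 °C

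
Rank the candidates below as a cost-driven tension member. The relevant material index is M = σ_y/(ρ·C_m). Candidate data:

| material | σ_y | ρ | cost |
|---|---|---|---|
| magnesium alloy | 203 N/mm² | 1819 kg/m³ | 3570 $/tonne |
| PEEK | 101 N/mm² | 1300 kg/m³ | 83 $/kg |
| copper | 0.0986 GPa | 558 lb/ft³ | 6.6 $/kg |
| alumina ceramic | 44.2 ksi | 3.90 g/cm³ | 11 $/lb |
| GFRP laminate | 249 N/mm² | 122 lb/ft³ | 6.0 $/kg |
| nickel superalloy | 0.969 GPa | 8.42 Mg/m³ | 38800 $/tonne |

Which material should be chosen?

magnesium alloy

Putting every candidate on a common basis:
  magnesium alloy: σ_y = 203.0 MPa, ρ = 1819 kg/m³, cost = 3.570 $/kg
  PEEK: σ_y = 101.0 MPa, ρ = 1300 kg/m³, cost = 83.00 $/kg
  copper: σ_y = 98.60 MPa, ρ = 8938 kg/m³, cost = 6.600 $/kg
  alumina ceramic: σ_y = 304.7 MPa, ρ = 3900 kg/m³, cost = 24.25 $/kg
  GFRP laminate: σ_y = 249.0 MPa, ρ = 1954 kg/m³, cost = 6.000 $/kg
  nickel superalloy: σ_y = 969.0 MPa, ρ = 8420 kg/m³, cost = 38.80 $/kg
  magnesium alloy: M = 31.3 kN·m per $
  GFRP laminate: M = 21.2 kN·m per $
  alumina ceramic: M = 3.22 kN·m per $
  nickel superalloy: M = 2.97 kN·m per $
  copper: M = 1.67 kN·m per $
  PEEK: M = 0.936 kN·m per $
The maximum is for magnesium alloy.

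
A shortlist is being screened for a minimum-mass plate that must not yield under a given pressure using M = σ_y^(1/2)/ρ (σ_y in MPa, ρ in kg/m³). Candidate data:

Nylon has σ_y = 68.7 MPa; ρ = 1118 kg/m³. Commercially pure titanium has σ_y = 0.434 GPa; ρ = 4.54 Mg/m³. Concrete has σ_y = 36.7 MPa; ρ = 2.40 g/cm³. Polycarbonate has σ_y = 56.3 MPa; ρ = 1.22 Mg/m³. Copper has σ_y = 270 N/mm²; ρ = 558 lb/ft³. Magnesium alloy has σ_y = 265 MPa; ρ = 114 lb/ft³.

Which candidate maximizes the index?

After converting to SI:
  nylon: σ_y = 68.70 MPa, ρ = 1118 kg/m³
  commercially pure titanium: σ_y = 434.0 MPa, ρ = 4540 kg/m³
  concrete: σ_y = 36.70 MPa, ρ = 2400 kg/m³
  polycarbonate: σ_y = 56.30 MPa, ρ = 1220 kg/m³
  copper: σ_y = 270.0 MPa, ρ = 8938 kg/m³
  magnesium alloy: σ_y = 265.0 MPa, ρ = 1826 kg/m³
  magnesium alloy: M = 8.91×10⁻³
  nylon: M = 7.41×10⁻³
  polycarbonate: M = 6.15×10⁻³
  commercially pure titanium: M = 4.59×10⁻³
  concrete: M = 2.52×10⁻³
  copper: M = 1.84×10⁻³
Highest index: magnesium alloy.

magnesium alloy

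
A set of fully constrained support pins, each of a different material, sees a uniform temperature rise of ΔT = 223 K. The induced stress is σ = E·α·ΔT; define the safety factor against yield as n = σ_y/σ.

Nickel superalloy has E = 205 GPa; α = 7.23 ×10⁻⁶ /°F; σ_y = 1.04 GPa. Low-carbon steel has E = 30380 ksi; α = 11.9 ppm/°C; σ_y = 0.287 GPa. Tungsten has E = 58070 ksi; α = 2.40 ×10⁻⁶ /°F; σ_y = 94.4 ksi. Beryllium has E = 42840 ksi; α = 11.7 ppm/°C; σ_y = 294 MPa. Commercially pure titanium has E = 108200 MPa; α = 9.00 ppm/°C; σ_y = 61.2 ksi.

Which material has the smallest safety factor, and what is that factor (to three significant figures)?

beryllium, n = 0.381

Converting E to GPa, α to ×10⁻⁶/K, σ_y to MPa, then σ and n for each:
  nickel superalloy: E = 205.0, α = 13.0, σ_y = 1040 → σ = 595 MPa, n = 1.75
  low-carbon steel: E = 209.5, α = 11.9, σ_y = 287.0 → σ = 556 MPa, n = 0.516
  tungsten: E = 400.4, α = 4.32, σ_y = 650.9 → σ = 386 MPa, n = 1.69
  beryllium: E = 295.4, α = 11.7, σ_y = 294.0 → σ = 771 MPa, n = 0.381
  commercially pure titanium: E = 108.2, α = 9.00, σ_y = 422.0 → σ = 217 MPa, n = 1.94
The minimum is beryllium at n = 0.381.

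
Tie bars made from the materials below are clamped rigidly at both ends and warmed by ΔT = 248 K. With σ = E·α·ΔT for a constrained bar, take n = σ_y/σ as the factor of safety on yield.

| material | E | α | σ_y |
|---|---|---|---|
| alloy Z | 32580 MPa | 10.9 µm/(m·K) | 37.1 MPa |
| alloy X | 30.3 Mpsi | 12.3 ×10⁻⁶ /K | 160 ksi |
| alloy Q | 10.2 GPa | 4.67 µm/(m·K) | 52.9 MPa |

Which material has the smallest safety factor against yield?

In consistent units (E in GPa, α in ×10⁻⁶/K, σ_y in MPa):
  alloy Z: E = 32.58, α = 10.9, σ_y = 37.10 → σ = 88.1 MPa, n = 0.421
  alloy X: E = 208.9, α = 12.3, σ_y = 1103 → σ = 637 MPa, n = 1.73
  alloy Q: E = 10.20, α = 4.67, σ_y = 52.90 → σ = 11.8 MPa, n = 4.48
The minimum is alloy Z at n = 0.421.

alloy Z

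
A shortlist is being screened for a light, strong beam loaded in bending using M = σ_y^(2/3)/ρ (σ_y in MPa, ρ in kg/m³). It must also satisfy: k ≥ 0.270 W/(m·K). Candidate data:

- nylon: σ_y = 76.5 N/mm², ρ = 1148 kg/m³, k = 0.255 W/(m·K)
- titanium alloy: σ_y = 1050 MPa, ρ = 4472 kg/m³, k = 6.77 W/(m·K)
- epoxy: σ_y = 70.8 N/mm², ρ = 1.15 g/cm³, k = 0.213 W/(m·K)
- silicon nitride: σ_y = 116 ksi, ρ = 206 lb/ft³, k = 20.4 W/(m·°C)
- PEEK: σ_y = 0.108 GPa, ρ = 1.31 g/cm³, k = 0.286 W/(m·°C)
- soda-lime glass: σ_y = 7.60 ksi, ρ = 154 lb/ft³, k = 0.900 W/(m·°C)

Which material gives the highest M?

Screen on constraints: k ≥ 0.270 W/(m·K). Survivors: titanium alloy, silicon nitride, PEEK, soda-lime glass.
Putting every candidate on a common basis:
  titanium alloy: σ_y = 1050 MPa, ρ = 4472 kg/m³
  silicon nitride: σ_y = 799.8 MPa, ρ = 3300 kg/m³
  PEEK: σ_y = 108.0 MPa, ρ = 1310 kg/m³
  soda-lime glass: σ_y = 52.40 MPa, ρ = 2467 kg/m³
  silicon nitride: M = 26.1×10⁻³
  titanium alloy: M = 23.1×10⁻³
  PEEK: M = 17.3×10⁻³
  soda-lime glass: M = 5.68×10⁻³
Silicon nitride ranks first.

silicon nitride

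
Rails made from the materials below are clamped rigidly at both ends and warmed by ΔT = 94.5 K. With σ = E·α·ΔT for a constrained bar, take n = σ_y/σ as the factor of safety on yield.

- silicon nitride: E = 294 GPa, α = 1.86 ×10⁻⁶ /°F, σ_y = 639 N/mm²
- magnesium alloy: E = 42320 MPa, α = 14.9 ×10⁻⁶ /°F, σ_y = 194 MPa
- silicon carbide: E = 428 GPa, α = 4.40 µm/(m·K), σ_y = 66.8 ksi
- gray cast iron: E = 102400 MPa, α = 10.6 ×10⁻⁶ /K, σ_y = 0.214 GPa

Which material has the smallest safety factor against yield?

Per material, after unit conversion:
  silicon nitride: E = 294.0, α = 3.35, σ_y = 639.0 → σ = 93.0 MPa, n = 6.87
  magnesium alloy: E = 42.32, α = 26.8, σ_y = 194.0 → σ = 107 MPa, n = 1.81
  silicon carbide: E = 428.0, α = 4.40, σ_y = 460.6 → σ = 178 MPa, n = 2.59
  gray cast iron: E = 102.4, α = 10.6, σ_y = 214.0 → σ = 103 MPa, n = 2.09
Smallest n: magnesium alloy with n = 1.81.

magnesium alloy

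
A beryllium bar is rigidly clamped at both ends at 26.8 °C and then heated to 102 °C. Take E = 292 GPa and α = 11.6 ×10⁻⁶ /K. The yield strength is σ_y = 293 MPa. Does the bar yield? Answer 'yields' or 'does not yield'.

ΔT = 75.20 K. Constrained thermal stress σ = E·α·ΔT = 292.0×10³ MPa × 11.6×10⁻⁶ × 75.20 = 255 MPa (compressive).
Compare to σ_y = 293 MPa: σ < σ_y, so it does not yield.

does not yield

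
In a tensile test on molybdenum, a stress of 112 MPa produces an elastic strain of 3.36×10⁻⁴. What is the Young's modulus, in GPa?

E = σ/ε = 112 MPa / 3.36×10⁻⁴ = 333300 MPa = 333 GPa.

333 GPa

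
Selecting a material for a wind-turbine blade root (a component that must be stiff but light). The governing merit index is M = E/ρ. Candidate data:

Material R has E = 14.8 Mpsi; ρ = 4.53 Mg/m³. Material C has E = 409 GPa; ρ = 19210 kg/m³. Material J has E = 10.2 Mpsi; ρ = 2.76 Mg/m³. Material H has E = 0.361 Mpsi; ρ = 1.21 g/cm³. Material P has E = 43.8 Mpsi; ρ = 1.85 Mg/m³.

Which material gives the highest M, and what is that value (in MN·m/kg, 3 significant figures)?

material P, M = 163 MN·m/kg

Putting every candidate on a common basis:
  material R: E = 102.0 GPa, ρ = 4530 kg/m³
  material C: E = 409.0 GPa, ρ = 19210 kg/m³
  material J: E = 70.33 GPa, ρ = 2760 kg/m³
  material H: E = 2.489 GPa, ρ = 1210 kg/m³
  material P: E = 302.0 GPa, ρ = 1850 kg/m³
  material P: M = 163 MN·m/kg
  material J: M = 25.5 MN·m/kg
  material R: M = 22.5 MN·m/kg
  material C: M = 21.3 MN·m/kg
  material H: M = 2.06 MN·m/kg
Material P has the largest M.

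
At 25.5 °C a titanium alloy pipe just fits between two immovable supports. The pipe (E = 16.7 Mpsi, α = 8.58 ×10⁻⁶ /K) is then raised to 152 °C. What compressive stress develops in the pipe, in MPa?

E = 16.7 Mpsi = 115.1 GPa.
ΔT = 126.5 K. Constrained thermal stress σ = E·α·ΔT = 115.1×10³ MPa × 8.58×10⁻⁶ × 126.5 = 125 MPa (compressive).

125 MPa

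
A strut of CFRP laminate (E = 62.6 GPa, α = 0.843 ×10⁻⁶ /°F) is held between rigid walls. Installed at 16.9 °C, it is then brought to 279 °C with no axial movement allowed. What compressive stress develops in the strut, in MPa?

24.9 MPa

α = 0.843×10⁻⁶/°F × 9/5 = 1.52×10⁻⁶/K.
ΔT = 262.1 K. Constrained thermal stress σ = E·α·ΔT = 62.60×10³ MPa × 1.52×10⁻⁶ × 262.1 = 24.9 MPa (compressive).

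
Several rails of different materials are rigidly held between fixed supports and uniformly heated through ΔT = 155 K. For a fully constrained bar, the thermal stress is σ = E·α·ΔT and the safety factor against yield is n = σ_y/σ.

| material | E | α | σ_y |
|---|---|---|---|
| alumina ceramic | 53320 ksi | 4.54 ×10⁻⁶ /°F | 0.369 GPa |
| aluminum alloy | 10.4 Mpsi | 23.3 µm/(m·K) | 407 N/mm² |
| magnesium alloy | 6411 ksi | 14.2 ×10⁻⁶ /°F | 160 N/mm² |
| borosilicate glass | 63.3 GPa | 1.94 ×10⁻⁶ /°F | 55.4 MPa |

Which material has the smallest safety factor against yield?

alumina ceramic

With everything in SI (GPa, ×10⁻⁶/K, MPa):
  alumina ceramic: E = 367.6, α = 8.17, σ_y = 369.0 → σ = 466 MPa, n = 0.792
  aluminum alloy: E = 71.71, α = 23.3, σ_y = 407.0 → σ = 259 MPa, n = 1.57
  magnesium alloy: E = 44.20, α = 25.6, σ_y = 160.0 → σ = 175 MPa, n = 0.914
  borosilicate glass: E = 63.30, α = 3.49, σ_y = 55.40 → σ = 34.3 MPa, n = 1.62
The minimum is alumina ceramic at n = 0.792.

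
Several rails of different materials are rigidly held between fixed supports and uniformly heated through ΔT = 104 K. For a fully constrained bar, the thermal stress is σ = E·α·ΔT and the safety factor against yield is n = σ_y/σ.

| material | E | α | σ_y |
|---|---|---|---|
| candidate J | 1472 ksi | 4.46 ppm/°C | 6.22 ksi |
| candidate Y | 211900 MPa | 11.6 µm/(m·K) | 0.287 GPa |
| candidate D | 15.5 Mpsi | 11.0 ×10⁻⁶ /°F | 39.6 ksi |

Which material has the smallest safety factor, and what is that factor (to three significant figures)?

candidate Y, n = 1.12

Converting E to GPa, α to ×10⁻⁶/K, σ_y to MPa, then σ and n for each:
  candidate J: E = 10.15, α = 4.46, σ_y = 42.89 → σ = 4.71 MPa, n = 9.11
  candidate Y: E = 211.9, α = 11.6, σ_y = 287.0 → σ = 256 MPa, n = 1.12
  candidate D: E = 106.9, α = 19.8, σ_y = 273.0 → σ = 220 MPa, n = 1.24
Smallest n: candidate Y with n = 1.12.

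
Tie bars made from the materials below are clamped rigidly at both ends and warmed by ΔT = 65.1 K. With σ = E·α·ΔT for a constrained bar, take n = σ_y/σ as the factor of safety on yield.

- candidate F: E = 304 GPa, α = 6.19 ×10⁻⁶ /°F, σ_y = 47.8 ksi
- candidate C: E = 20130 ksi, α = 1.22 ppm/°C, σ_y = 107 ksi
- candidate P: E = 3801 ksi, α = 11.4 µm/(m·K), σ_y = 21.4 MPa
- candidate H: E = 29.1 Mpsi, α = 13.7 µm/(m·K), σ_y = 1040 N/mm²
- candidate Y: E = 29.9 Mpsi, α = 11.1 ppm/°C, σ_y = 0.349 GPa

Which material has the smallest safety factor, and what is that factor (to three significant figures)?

Per material, after unit conversion:
  candidate F: E = 304.0, α = 11.1, σ_y = 329.6 → σ = 221 MPa, n = 1.49
  candidate C: E = 138.8, α = 1.22, σ_y = 737.7 → σ = 11.0 MPa, n = 66.9
  candidate P: E = 26.21, α = 11.4, σ_y = 21.40 → σ = 19.4 MPa, n = 1.10
  candidate H: E = 200.6, α = 13.7, σ_y = 1040 → σ = 179 MPa, n = 5.81
  candidate Y: E = 206.2, α = 11.1, σ_y = 349.0 → σ = 149 MPa, n = 2.34
The minimum is candidate P at n = 1.10.

candidate P, n = 1.10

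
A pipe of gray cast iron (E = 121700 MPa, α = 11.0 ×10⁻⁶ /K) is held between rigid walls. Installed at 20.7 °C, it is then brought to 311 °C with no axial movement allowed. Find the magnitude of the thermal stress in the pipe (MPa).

E = 121700 MPa = 121.7 GPa.
ΔT = 290.3 K. Constrained thermal stress σ = E·α·ΔT = 121.7×10³ MPa × 11.0×10⁻⁶ × 290.3 = 389 MPa (compressive).

389 MPa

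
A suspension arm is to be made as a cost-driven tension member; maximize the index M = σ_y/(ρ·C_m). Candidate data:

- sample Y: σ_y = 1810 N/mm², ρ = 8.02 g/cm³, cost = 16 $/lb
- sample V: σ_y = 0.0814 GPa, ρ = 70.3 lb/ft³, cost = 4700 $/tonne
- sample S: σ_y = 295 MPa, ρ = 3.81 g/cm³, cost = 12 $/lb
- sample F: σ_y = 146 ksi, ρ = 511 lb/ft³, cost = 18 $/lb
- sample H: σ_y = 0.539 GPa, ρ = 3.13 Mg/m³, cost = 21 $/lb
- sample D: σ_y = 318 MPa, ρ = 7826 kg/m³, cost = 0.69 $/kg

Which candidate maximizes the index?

Putting every candidate on a common basis:
  sample Y: σ_y = 1810 MPa, ρ = 8020 kg/m³, cost = 35.27 $/kg
  sample V: σ_y = 81.40 MPa, ρ = 1126 kg/m³, cost = 4.700 $/kg
  sample S: σ_y = 295.0 MPa, ρ = 3810 kg/m³, cost = 26.46 $/kg
  sample F: σ_y = 1007 MPa, ρ = 8185 kg/m³, cost = 39.68 $/kg
  sample H: σ_y = 539.0 MPa, ρ = 3130 kg/m³, cost = 46.30 $/kg
  sample D: σ_y = 318.0 MPa, ρ = 7826 kg/m³, cost = 0.6900 $/kg
  sample D: M = 58.9 kN·m per $
  sample V: M = 15.4 kN·m per $
  sample Y: M = 6.40 kN·m per $
  sample H: M = 3.72 kN·m per $
  sample F: M = 3.10 kN·m per $
  sample S: M = 2.93 kN·m per $
Sample D has the largest M.

sample D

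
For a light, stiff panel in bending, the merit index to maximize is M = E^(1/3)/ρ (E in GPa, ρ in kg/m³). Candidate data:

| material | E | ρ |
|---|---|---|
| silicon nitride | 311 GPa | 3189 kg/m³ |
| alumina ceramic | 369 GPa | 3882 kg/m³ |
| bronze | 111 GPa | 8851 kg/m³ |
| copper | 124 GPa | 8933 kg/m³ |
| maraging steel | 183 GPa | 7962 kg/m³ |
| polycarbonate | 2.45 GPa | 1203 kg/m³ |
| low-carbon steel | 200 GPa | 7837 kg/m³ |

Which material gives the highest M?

Evaluate M for each candidate:
  silicon nitride: M = 2.12×10⁻³
  alumina ceramic: M = 1.85×10⁻³
  polycarbonate: M = 1.12×10⁻³
  low-carbon steel: M = 0.746×10⁻³
  maraging steel: M = 0.713×10⁻³
  copper: M = 0.558×10⁻³
  bronze: M = 0.543×10⁻³
Highest index: silicon nitride.

silicon nitride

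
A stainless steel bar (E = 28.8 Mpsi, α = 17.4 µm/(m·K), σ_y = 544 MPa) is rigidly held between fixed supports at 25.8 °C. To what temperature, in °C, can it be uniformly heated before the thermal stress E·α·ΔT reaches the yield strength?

E = 28.8 Mpsi = 198.6 GPa.
E·α·ΔT = 544.0 MPa ⇒ ΔT = 544.0 / (198.6×10³ × 17.4×10⁻⁶) = 157.4 K.
T = 25.8 + 157.4 = 183.2 °C.

183 °C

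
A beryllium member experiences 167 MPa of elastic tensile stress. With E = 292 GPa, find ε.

5.72×10⁻⁴

ε = σ/E = 167 / 292000 = 5.72×10⁻⁴.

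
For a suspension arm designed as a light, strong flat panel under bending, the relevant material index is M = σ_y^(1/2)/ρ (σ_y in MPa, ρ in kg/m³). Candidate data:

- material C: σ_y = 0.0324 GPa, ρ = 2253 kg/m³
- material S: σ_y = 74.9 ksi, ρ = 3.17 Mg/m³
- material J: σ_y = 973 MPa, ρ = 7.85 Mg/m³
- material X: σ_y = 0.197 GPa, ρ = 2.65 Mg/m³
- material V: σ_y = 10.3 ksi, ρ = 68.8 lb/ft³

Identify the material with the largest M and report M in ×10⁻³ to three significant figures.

material V, M = 7.65×10⁻³

After converting to SI:
  material C: σ_y = 32.40 MPa, ρ = 2253 kg/m³
  material S: σ_y = 516.4 MPa, ρ = 3170 kg/m³
  material J: σ_y = 973.0 MPa, ρ = 7850 kg/m³
  material X: σ_y = 197.0 MPa, ρ = 2650 kg/m³
  material V: σ_y = 71.02 MPa, ρ = 1102 kg/m³
  material V: M = 7.65×10⁻³
  material S: M = 7.17×10⁻³
  material X: M = 5.30×10⁻³
  material J: M = 3.97×10⁻³
  material C: M = 2.53×10⁻³
The maximum is for material V.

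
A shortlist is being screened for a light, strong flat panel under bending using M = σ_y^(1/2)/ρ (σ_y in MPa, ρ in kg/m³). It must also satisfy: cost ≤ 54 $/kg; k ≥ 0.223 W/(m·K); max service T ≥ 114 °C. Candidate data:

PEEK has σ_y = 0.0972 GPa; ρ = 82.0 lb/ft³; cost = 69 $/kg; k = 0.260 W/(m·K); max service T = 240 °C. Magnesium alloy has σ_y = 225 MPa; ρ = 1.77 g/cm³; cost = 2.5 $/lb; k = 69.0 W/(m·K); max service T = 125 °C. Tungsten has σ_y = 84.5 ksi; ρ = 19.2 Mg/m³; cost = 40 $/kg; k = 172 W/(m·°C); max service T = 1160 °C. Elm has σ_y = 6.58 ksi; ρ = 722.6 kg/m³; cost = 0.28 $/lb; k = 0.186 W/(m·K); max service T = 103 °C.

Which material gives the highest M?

Screen on constraints: cost ≤ 54 $/kg; k ≥ 0.223 W/(m·K); max service T ≥ 114 °C. Survivors: magnesium alloy, tungsten.
In SI units:
  magnesium alloy: σ_y = 225.0 MPa, ρ = 1770 kg/m³
  tungsten: σ_y = 582.6 MPa, ρ = 19200 kg/m³
  magnesium alloy: M = 8.47×10⁻³
  tungsten: M = 1.26×10⁻³
Magnesium alloy has the largest M.

magnesium alloy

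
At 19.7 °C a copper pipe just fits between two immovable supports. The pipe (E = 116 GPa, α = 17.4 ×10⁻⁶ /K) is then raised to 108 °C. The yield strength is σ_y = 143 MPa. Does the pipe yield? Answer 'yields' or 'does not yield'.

yields

ΔT = 88.30 K. Constrained thermal stress σ = E·α·ΔT = 116.0×10³ MPa × 17.4×10⁻⁶ × 88.30 = 178 MPa (compressive).
Compare to σ_y = 143 MPa: σ ≥ σ_y, so it yields.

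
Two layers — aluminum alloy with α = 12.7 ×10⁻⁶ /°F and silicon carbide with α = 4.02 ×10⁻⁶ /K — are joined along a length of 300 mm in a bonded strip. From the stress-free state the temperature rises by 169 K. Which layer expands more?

aluminum alloy: α = 12.7×10⁻⁶/°F × 9/5 = 22.9×10⁻⁶/K.
α(aluminum alloy) = 22.9×10⁻⁶/K vs α(silicon carbide) = 4.02×10⁻⁶/K.
Higher α expands more for the same ΔT: aluminum alloy.

aluminum alloy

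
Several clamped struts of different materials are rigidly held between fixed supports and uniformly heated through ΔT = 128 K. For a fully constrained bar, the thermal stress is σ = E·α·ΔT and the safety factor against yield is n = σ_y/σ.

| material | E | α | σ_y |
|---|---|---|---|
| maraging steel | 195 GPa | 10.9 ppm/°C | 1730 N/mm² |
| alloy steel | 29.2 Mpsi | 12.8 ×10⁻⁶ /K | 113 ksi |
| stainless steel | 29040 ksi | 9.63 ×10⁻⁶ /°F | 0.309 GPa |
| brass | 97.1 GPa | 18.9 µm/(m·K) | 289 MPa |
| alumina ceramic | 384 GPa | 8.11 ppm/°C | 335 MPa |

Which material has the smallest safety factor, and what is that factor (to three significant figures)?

Converting E to GPa, α to ×10⁻⁶/K, σ_y to MPa, then σ and n for each:
  maraging steel: E = 195.0, α = 10.9, σ_y = 1730 → σ = 272 MPa, n = 6.36
  alloy steel: E = 201.3, α = 12.8, σ_y = 779.1 → σ = 330 MPa, n = 2.36
  stainless steel: E = 200.2, α = 17.3, σ_y = 309.0 → σ = 444 MPa, n = 0.696
  brass: E = 97.10, α = 18.9, σ_y = 289.0 → σ = 235 MPa, n = 1.23
  alumina ceramic: E = 384.0, α = 8.11, σ_y = 335.0 → σ = 399 MPa, n = 0.840
Stainless steel has the lowest safety factor, n = 0.696.

stainless steel, n = 0.696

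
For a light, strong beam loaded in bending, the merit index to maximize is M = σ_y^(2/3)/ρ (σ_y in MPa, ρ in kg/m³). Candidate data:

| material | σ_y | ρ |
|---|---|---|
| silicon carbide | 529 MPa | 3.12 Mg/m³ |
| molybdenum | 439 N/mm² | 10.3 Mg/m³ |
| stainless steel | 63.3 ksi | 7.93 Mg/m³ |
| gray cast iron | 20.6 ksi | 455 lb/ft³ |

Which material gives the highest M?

silicon carbide

After converting to SI:
  silicon carbide: σ_y = 529.0 MPa, ρ = 3120 kg/m³
  molybdenum: σ_y = 439.0 MPa, ρ = 10300 kg/m³
  stainless steel: σ_y = 436.4 MPa, ρ = 7930 kg/m³
  gray cast iron: σ_y = 142.0 MPa, ρ = 7288 kg/m³
  silicon carbide: M = 21.0×10⁻³
  stainless steel: M = 7.26×10⁻³
  molybdenum: M = 5.61×10⁻³
  gray cast iron: M = 3.74×10⁻³
The maximum is for silicon carbide.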